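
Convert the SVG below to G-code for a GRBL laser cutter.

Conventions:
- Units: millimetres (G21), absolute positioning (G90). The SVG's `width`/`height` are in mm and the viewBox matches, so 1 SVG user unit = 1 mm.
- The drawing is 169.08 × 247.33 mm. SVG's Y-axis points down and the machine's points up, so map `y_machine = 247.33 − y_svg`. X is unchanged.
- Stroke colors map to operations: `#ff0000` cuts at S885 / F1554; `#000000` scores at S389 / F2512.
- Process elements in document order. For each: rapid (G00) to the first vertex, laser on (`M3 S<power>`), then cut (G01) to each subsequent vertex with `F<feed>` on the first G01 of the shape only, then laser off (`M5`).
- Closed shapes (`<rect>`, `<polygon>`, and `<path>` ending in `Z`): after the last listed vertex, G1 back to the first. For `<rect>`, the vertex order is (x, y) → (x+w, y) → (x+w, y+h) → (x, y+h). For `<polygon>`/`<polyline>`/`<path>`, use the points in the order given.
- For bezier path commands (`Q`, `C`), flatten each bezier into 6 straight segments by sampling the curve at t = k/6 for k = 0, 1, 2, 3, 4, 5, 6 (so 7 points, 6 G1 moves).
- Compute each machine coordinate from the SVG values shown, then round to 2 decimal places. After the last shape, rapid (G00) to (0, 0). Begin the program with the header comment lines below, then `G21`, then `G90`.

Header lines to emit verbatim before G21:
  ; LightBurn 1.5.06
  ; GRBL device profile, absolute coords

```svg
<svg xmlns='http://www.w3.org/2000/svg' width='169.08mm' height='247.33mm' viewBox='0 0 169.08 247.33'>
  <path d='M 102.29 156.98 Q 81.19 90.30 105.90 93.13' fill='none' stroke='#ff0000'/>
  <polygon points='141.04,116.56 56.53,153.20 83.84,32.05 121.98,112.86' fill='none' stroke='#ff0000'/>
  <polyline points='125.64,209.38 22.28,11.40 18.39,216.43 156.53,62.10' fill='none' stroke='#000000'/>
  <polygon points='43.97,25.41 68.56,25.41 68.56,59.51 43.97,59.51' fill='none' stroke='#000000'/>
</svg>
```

viewBox `0 0 169.08 247.33` with mm width/height → 1 unit = 1 mm. Flip: y_m = 247.33 − y_svg.

**Shape 1** — `<path>` quadratic bezier, stroke `#ff0000` → cut (S885, F1554). Control points (SVG): P0=(102.29,156.98), P1=(81.19,90.30), P2=(105.90,93.13); sampled at t=k/6. Machine vertices: (102.29,90.35) → (96.53,110.65) → (93.31,127.08) → (92.64,139.65) → (94.52,148.36) → (98.94,153.21) → (105.90,154.20). Open path.

**Shape 2** — `<polygon>` closed polygon, stroke `#ff0000` → cut (S885, F1554). Machine vertices: (141.04,130.77) → (56.53,94.13) → (83.84,215.28) → (121.98,134.47) → (141.04,130.77). Closed: final G1 returns to the first vertex.

**Shape 3** — `<polyline>` open polyline, stroke `#000000` → score (S389, F2512). Machine vertices: (125.64,37.95) → (22.28,235.93) → (18.39,30.90) → (156.53,185.23). Open path.

**Shape 4** — `<polygon>` rectangle, stroke `#000000` → score (S389, F2512). Machine vertices: (43.97,221.92) → (68.56,221.92) → (68.56,187.82) → (43.97,187.82) → (43.97,221.92). Closed: final G1 returns to the first vertex.

; LightBurn 1.5.06
; GRBL device profile, absolute coords
G21
G90
G00 X102.29 Y90.35
M3 S885
G01 X96.53 Y110.65 F1554
G01 X93.31 Y127.08
G01 X92.64 Y139.65
G01 X94.52 Y148.36
G01 X98.94 Y153.21
G01 X105.90 Y154.20
M5
G00 X141.04 Y130.77
M3 S885
G01 X56.53 Y94.13 F1554
G01 X83.84 Y215.28
G01 X121.98 Y134.47
G01 X141.04 Y130.77
M5
G00 X125.64 Y37.95
M3 S389
G01 X22.28 Y235.93 F2512
G01 X18.39 Y30.90
G01 X156.53 Y185.23
M5
G00 X43.97 Y221.92
M3 S389
G01 X68.56 Y221.92 F2512
G01 X68.56 Y187.82
G01 X43.97 Y187.82
G01 X43.97 Y221.92
M5
G00 X0.00 Y0.00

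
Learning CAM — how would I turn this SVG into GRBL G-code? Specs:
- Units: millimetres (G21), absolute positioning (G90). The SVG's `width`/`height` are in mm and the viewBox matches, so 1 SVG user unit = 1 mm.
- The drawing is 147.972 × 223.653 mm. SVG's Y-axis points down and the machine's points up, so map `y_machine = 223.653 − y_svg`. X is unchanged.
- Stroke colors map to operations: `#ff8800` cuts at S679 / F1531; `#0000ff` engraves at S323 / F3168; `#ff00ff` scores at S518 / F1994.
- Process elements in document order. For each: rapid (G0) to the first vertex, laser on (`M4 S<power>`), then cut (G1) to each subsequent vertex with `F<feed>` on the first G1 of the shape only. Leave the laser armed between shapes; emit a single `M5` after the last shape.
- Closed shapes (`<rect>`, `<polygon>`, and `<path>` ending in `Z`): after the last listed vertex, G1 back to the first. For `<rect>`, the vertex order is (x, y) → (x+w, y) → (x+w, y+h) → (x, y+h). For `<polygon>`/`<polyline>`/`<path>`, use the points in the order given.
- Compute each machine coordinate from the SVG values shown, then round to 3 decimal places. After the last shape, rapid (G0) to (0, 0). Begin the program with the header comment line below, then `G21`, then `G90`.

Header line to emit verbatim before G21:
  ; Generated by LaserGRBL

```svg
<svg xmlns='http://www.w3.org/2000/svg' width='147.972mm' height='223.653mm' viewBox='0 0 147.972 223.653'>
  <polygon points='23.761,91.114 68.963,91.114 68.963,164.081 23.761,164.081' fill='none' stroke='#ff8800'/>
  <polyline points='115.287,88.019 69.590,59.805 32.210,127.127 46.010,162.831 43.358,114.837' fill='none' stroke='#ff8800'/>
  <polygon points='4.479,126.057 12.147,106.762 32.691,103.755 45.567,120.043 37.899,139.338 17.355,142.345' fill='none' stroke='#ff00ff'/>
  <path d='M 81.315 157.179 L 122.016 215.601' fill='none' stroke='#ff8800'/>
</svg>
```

viewBox `0 0 147.972 223.653` with mm width/height → 1 unit = 1 mm. Flip: y_m = 223.653 − y_svg.

**Shape 1** — `<polygon>` rectangle, stroke `#ff8800` → cut (S679, F1531). Machine vertices: (23.761,132.539) → (68.963,132.539) → (68.963,59.572) → (23.761,59.572) → (23.761,132.539). Closed: final G1 returns to the first vertex.

**Shape 2** — `<polyline>` open polyline, stroke `#ff8800` → cut (S679, F1531). Machine vertices: (115.287,135.634) → (69.590,163.848) → (32.210,96.526) → (46.010,60.822) → (43.358,108.816). Open path.

**Shape 3** — `<polygon>` regular polygon, stroke `#ff00ff` → score (S518, F1994). Machine vertices: (4.479,97.596) → (12.147,116.891) → (32.691,119.898) → (45.567,103.610) → (37.899,84.315) → (17.355,81.308) → (4.479,97.596). Closed: final G1 returns to the first vertex.

**Shape 4** — `<path>` line segment, stroke `#ff8800` → cut (S679, F1531). Machine vertices: (81.315,66.474) → (122.016,8.052). Open path.

; Generated by LaserGRBL
G21
G90
G0 X23.761 Y132.539
M4 S679
G1 X68.963 Y132.539 F1531
G1 X68.963 Y59.572
G1 X23.761 Y59.572
G1 X23.761 Y132.539
G0 X115.287 Y135.634
M4 S679
G1 X69.590 Y163.848 F1531
G1 X32.210 Y96.526
G1 X46.010 Y60.822
G1 X43.358 Y108.816
G0 X4.479 Y97.596
M4 S518
G1 X12.147 Y116.891 F1994
G1 X32.691 Y119.898
G1 X45.567 Y103.610
G1 X37.899 Y84.315
G1 X17.355 Y81.308
G1 X4.479 Y97.596
G0 X81.315 Y66.474
M4 S679
G1 X122.016 Y8.052 F1531
M5
G0 X0.000 Y0.000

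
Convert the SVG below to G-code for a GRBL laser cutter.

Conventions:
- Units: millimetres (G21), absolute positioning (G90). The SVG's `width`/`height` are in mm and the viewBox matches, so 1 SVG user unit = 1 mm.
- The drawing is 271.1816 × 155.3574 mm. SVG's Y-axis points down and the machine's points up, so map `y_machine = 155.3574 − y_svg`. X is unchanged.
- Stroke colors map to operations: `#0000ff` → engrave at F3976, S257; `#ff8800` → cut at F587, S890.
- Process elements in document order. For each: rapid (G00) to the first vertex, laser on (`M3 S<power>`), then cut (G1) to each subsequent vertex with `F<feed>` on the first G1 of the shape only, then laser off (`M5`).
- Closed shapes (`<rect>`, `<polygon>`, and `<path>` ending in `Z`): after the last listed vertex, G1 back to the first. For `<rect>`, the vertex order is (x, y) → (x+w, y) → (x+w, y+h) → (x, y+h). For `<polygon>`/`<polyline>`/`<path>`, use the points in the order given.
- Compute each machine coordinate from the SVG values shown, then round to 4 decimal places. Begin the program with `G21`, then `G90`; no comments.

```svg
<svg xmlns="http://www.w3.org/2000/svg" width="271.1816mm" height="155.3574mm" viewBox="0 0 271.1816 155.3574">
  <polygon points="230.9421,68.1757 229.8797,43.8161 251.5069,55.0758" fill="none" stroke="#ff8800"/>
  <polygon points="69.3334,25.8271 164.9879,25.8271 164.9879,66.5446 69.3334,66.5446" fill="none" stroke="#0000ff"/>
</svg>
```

1 u = 1 mm; y_m = 155.3574 − y.

[1] `<polygon>` regular polygon, #ff8800→cut S890 F587: (230.9421,87.1817) → (229.8797,111.5413) → (251.5069,100.2816) → (230.9421,87.1817) (closed)

[2] `<polygon>` rectangle, #0000ff→engrave S257 F3976: (69.3334,129.5303) → (164.9879,129.5303) → (164.9879,88.8128) → (69.3334,88.8128) → (69.3334,129.5303) (closed)

G21
G90
G00 X230.9421 Y87.1817
M3 S890
G1 X229.8797 Y111.5413 F587
G1 X251.5069 Y100.2816
G1 X230.9421 Y87.1817
M5
G00 X69.3334 Y129.5303
M3 S257
G1 X164.9879 Y129.5303 F3976
G1 X164.9879 Y88.8128
G1 X69.3334 Y88.8128
G1 X69.3334 Y129.5303
M5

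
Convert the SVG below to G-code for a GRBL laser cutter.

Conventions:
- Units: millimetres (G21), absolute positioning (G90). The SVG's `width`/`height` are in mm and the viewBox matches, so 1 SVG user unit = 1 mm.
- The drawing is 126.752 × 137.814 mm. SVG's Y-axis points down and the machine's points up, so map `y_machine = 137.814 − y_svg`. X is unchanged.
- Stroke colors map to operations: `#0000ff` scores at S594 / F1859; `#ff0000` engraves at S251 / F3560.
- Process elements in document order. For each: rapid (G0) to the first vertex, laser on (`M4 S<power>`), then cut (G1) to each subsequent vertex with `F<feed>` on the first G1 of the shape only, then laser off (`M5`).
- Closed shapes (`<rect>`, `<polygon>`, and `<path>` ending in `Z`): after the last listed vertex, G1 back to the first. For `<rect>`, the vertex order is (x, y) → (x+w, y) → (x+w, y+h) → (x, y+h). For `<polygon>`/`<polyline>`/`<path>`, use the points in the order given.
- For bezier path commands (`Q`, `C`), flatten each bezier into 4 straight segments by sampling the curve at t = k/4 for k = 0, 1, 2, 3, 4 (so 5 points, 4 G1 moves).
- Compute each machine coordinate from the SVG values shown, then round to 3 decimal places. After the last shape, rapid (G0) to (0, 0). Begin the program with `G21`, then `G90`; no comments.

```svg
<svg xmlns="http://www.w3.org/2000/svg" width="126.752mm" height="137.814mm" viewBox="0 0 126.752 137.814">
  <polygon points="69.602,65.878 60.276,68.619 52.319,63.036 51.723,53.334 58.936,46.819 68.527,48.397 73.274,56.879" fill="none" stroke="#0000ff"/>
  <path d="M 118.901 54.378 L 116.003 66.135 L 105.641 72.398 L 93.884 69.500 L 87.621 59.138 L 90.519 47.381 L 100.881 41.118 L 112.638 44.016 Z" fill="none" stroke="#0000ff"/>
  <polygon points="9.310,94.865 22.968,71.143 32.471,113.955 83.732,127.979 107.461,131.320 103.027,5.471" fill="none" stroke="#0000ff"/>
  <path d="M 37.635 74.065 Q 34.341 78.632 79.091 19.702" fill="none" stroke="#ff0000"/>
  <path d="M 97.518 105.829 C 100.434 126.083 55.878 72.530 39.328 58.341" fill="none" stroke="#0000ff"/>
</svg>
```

G21
G90
G0 X69.602 Y71.936
M4 S594
G1 X60.276 Y69.195 F1859
G1 X52.319 Y74.778
G1 X51.723 Y84.480
G1 X58.936 Y90.995
G1 X68.527 Y89.417
G1 X73.274 Y80.935
G1 X69.602 Y71.936
M5
G0 X118.901 Y83.436
M4 S594
G1 X116.003 Y71.679 F1859
G1 X105.641 Y65.416
G1 X93.884 Y68.314
G1 X87.621 Y78.676
G1 X90.519 Y90.433
G1 X100.881 Y96.696
G1 X112.638 Y93.798
G1 X118.901 Y83.436
M5
G0 X9.310 Y42.949
M4 S594
G1 X22.968 Y66.671 F1859
G1 X32.471 Y23.859
G1 X83.732 Y9.835
G1 X107.461 Y6.494
G1 X103.027 Y132.343
G1 X9.310 Y42.949
M5
G0 X37.635 Y63.749
M4 S251
G1 X38.991 Y65.434 F3560
G1 X46.352 Y75.056
G1 X59.719 Y92.616
G1 X79.091 Y118.112
M5
G0 X97.518 Y31.985
M4 S594
G1 X91.983 Y28.865 F1859
G1 X75.723 Y42.813
G1 X55.812 Y63.219
G1 X39.328 Y79.473
M5
G0 X0.000 Y0.000

Since the viewBox matches the mm dimensions, user units are millimetres directly. The only transform is the Y-flip y_m = 137.814 − y_svg.

Shape 1 is a regular polygon drawn with `<polygon>`. Its stroke #0000ff means score at S594, F1859. After flipping Y the toolpath is (69.602,71.936) → (60.276,69.195) → (52.319,74.778) → (51.723,84.480) → (58.936,90.995) → (68.527,89.417) → (73.274,80.935) → (69.602,71.936), returning to the start.

Shape 2 is a regular polygon drawn with `<path>`. Its stroke #0000ff means score at S594, F1859. After flipping Y the toolpath is (118.901,83.436) → (116.003,71.679) → (105.641,65.416) → (93.884,68.314) → (87.621,78.676) → (90.519,90.433) → (100.881,96.696) → (112.638,93.798) → (118.901,83.436), returning to the start.

Shape 3 is a closed polygon drawn with `<polygon>`. Its stroke #0000ff means score at S594, F1859. After flipping Y the toolpath is (9.310,42.949) → (22.968,66.671) → (32.471,23.859) → (83.732,9.835) → (107.461,6.494) → (103.027,132.343) → (9.310,42.949), returning to the start.

Shape 4 is a quadratic bezier drawn with `<path>`. Its stroke #ff0000 means engrave at S251, F3560. After flipping Y the toolpath is (37.635,63.749) → (38.991,65.434) → (46.352,75.056) → (59.719,92.616) → (79.091,118.112).

Shape 5 is a cubic bezier drawn with `<path>`. Its stroke #0000ff means score at S594, F1859. After flipping Y the toolpath is (97.518,31.985) → (91.983,28.865) → (75.723,42.813) → (55.812,63.219) → (39.328,79.473).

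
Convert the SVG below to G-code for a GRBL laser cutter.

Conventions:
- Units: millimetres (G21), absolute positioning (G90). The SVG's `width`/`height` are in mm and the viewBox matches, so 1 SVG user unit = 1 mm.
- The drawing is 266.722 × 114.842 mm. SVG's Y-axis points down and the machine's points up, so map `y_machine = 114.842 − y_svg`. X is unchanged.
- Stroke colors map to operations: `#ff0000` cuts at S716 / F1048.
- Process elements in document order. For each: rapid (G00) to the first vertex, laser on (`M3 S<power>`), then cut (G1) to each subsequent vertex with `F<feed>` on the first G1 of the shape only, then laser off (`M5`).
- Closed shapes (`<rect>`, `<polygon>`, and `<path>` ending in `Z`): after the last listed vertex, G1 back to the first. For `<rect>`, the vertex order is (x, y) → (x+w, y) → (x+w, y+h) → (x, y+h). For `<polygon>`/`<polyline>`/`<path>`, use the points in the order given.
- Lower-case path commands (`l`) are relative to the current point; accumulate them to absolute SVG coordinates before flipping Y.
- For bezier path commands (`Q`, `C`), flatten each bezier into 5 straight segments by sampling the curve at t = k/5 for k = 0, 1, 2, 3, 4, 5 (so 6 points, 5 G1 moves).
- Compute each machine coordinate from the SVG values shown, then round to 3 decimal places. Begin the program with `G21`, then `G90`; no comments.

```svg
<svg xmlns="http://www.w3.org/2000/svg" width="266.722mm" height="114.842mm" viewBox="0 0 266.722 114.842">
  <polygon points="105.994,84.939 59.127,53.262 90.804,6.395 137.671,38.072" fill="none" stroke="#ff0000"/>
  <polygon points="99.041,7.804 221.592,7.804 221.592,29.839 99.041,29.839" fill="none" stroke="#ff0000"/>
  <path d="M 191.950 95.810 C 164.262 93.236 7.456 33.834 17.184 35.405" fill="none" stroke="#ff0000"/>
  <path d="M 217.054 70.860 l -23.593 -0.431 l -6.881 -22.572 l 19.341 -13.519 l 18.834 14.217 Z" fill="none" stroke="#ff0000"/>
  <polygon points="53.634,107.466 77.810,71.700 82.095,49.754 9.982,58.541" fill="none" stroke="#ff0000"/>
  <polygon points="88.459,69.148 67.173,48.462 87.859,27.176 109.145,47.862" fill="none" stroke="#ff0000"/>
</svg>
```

G21
G90
G00 X105.994 Y29.903
M3 S716
G1 X59.127 Y61.580 F1048
G1 X90.804 Y108.447
G1 X137.671 Y76.770
G1 X105.994 Y29.903
M5
G00 X99.041 Y107.038
M3 S716
G1 X221.592 Y107.038 F1048
G1 X221.592 Y85.003
G1 X99.041 Y85.003
G1 X99.041 Y107.038
M5
G00 X191.950 Y19.032
M3 S716
G1 X162.208 Y26.453 F1048
G1 X115.669 Y41.859
G1 X66.525 Y59.594
G1 X28.966 Y74.005
G1 X17.184 Y79.437
M5
G00 X217.054 Y43.982
M3 S716
G1 X193.461 Y44.413 F1048
G1 X186.580 Y66.985
G1 X205.921 Y80.504
G1 X224.755 Y66.287
G1 X217.054 Y43.982
M5
G00 X53.634 Y7.376
M3 S716
G1 X77.810 Y43.142 F1048
G1 X82.095 Y65.088
G1 X9.982 Y56.301
G1 X53.634 Y7.376
M5
G00 X88.459 Y45.694
M3 S716
G1 X67.173 Y66.380 F1048
G1 X87.859 Y87.666
G1 X109.145 Y66.980
G1 X88.459 Y45.694
M5

1 u = 1 mm; y_m = 114.842 − y.

[1] `<polygon>` regular polygon, #ff0000→cut S716 F1048: (105.994,29.903) → (59.127,61.580) → (90.804,108.447) → (137.671,76.770) → (105.994,29.903) (closed)

[2] `<polygon>` rectangle, #ff0000→cut S716 F1048: (99.041,107.038) → (221.592,107.038) → (221.592,85.003) → (99.041,85.003) → (99.041,107.038) (closed)

[3] `<path>` cubic bezier, #ff0000→cut S716 F1048: (191.950,19.032) → (162.208,26.453) → (115.669,41.859) → (66.525,59.594) → (28.966,74.005) → (17.184,79.437)

[4] `<path>` regular polygon, #ff0000→cut S716 F1048: (217.054,43.982) → (193.461,44.413) → (186.580,66.985) → (205.921,80.504) → (224.755,66.287) → (217.054,43.982) (closed)

[5] `<polygon>` closed polygon, #ff0000→cut S716 F1048: (53.634,7.376) → (77.810,43.142) → (82.095,65.088) → (9.982,56.301) → (53.634,7.376) (closed)

[6] `<polygon>` regular polygon, #ff0000→cut S716 F1048: (88.459,45.694) → (67.173,66.380) → (87.859,87.666) → (109.145,66.980) → (88.459,45.694) (closed)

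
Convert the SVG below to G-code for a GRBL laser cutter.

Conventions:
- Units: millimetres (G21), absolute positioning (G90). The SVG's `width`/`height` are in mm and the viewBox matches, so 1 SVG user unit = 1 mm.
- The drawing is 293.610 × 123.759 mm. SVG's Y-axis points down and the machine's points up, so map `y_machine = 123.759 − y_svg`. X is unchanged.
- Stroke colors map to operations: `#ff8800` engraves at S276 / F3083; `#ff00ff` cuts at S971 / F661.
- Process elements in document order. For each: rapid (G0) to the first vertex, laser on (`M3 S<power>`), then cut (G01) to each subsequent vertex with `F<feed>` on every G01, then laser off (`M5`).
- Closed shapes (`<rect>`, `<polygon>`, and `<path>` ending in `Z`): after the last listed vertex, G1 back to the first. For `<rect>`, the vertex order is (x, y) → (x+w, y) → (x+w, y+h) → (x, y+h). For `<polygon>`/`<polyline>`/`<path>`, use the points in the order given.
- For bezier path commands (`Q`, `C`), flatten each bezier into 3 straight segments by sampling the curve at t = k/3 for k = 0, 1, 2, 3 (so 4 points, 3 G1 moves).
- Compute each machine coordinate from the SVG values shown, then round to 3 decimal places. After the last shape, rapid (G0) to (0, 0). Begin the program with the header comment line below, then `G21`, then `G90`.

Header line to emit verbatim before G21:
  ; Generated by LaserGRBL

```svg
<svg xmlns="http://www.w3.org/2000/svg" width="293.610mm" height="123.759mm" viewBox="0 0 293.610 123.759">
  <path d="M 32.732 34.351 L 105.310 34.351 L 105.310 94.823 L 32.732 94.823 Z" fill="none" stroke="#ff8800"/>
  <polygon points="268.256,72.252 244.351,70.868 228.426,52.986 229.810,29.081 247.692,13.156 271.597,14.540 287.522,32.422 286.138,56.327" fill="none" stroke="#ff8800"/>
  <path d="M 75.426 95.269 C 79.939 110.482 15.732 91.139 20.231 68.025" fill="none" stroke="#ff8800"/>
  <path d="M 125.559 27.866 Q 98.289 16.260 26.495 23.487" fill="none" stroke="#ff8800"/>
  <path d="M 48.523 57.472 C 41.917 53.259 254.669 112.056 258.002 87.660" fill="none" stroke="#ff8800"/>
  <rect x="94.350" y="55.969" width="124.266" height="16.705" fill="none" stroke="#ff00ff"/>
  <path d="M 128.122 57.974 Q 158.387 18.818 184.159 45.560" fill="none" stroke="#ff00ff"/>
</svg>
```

viewBox `0 0 293.610 123.759` with mm width/height → 1 unit = 1 mm. Flip: y_m = 123.759 − y_svg.

**Shape 1** — `<path>` rectangle, stroke `#ff8800` → engrave (S276, F3083). Machine vertices: (32.732,89.408) → (105.310,89.408) → (105.310,28.936) → (32.732,28.936) → (32.732,89.408). Closed: final G1 returns to the first vertex.

**Shape 2** — `<polygon>` regular polygon, stroke `#ff8800` → engrave (S276, F3083). Machine vertices: (268.256,51.507) → (244.351,52.891) → (228.426,70.773) → (229.810,94.678) → (247.692,110.603) → (271.597,109.219) → (287.522,91.337) → (286.138,67.432) → (268.256,51.507). Closed: final G1 returns to the first vertex.

**Shape 3** — `<path>` cubic bezier, stroke `#ff8800` → engrave (S276, F3083). Control points (SVG): P0=(75.426,95.269), P1=(79.939,110.482), P2=(15.732,91.139), P3=(20.231,68.025); sampled at t=k/3. Machine vertices: (75.426,28.490) → (62.122,23.655) → (33.544,35.017) → (20.231,55.734). Open path.

**Shape 4** — `<path>` quadratic bezier, stroke `#ff8800` → engrave (S276, F3083). Control points (SVG): P0=(125.559,27.866), P1=(98.289,16.260), P2=(26.495,23.487); sampled at t=k/3. Machine vertices: (125.559,95.893) → (102.432,101.538) → (69.411,102.997) → (26.495,100.272). Open path.

**Shape 5** — `<path>` cubic bezier, stroke `#ff8800` → engrave (S276, F3083). Control points (SVG): P0=(48.523,57.472), P1=(41.917,53.259), P2=(254.669,112.056), P3=(258.002,87.660); sampled at t=k/3. Machine vertices: (48.523,66.287) → (99.156,54.912) → (200.743,34.019) → (258.002,36.099). Open path.

**Shape 6** — `<rect>` rectangle, stroke `#ff00ff` → cut (S971, F661). Machine vertices: (94.350,67.790) → (218.616,67.790) → (218.616,51.085) → (94.350,51.085) → (94.350,67.790). Closed: final G1 returns to the first vertex.

**Shape 7** — `<path>` quadratic bezier, stroke `#ff00ff` → cut (S971, F661). Control points (SVG): P0=(128.122,57.974), P1=(158.387,18.818), P2=(184.159,45.560); sampled at t=k/3. Machine vertices: (128.122,65.785) → (147.799,84.567) → (166.478,88.705) → (184.159,78.199). Open path.

; Generated by LaserGRBL
G21
G90
G0 X32.732 Y89.408
M3 S276
G01 X105.310 Y89.408 F3083
G01 X105.310 Y28.936 F3083
G01 X32.732 Y28.936 F3083
G01 X32.732 Y89.408 F3083
M5
G0 X268.256 Y51.507
M3 S276
G01 X244.351 Y52.891 F3083
G01 X228.426 Y70.773 F3083
G01 X229.810 Y94.678 F3083
G01 X247.692 Y110.603 F3083
G01 X271.597 Y109.219 F3083
G01 X287.522 Y91.337 F3083
G01 X286.138 Y67.432 F3083
G01 X268.256 Y51.507 F3083
M5
G0 X75.426 Y28.490
M3 S276
G01 X62.122 Y23.655 F3083
G01 X33.544 Y35.017 F3083
G01 X20.231 Y55.734 F3083
M5
G0 X125.559 Y95.893
M3 S276
G01 X102.432 Y101.538 F3083
G01 X69.411 Y102.997 F3083
G01 X26.495 Y100.272 F3083
M5
G0 X48.523 Y66.287
M3 S276
G01 X99.156 Y54.912 F3083
G01 X200.743 Y34.019 F3083
G01 X258.002 Y36.099 F3083
M5
G0 X94.350 Y67.790
M3 S971
G01 X218.616 Y67.790 F661
G01 X218.616 Y51.085 F661
G01 X94.350 Y51.085 F661
G01 X94.350 Y67.790 F661
M5
G0 X128.122 Y65.785
M3 S971
G01 X147.799 Y84.567 F661
G01 X166.478 Y88.705 F661
G01 X184.159 Y78.199 F661
M5
G0 X0.000 Y0.000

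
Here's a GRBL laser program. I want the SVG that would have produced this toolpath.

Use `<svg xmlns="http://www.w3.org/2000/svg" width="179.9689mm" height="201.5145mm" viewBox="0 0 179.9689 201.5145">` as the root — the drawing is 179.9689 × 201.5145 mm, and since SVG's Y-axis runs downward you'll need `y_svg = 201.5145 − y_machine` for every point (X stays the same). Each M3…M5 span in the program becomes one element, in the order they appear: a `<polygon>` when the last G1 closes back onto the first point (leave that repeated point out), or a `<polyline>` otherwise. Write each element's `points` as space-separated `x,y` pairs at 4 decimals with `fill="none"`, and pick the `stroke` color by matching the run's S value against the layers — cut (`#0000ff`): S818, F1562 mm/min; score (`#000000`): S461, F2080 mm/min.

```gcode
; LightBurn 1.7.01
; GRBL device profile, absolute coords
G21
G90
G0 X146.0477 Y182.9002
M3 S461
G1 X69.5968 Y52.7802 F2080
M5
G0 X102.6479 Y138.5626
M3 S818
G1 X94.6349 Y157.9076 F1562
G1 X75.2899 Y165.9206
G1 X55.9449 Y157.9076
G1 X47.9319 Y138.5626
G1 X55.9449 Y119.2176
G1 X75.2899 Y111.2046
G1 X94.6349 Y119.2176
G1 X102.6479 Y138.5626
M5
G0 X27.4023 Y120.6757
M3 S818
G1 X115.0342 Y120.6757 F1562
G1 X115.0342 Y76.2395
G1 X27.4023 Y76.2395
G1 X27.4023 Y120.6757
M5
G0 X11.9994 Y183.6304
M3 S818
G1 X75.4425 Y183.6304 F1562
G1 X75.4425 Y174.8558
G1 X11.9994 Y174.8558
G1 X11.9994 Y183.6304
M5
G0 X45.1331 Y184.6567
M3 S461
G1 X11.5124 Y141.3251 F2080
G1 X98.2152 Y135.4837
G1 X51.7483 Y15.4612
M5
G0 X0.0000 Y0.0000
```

Machine Y-up, SVG Y-down with viewBox height 201.5145, so y_svg = 201.5145 − y_machine; X carries over.

Run 1: power S461 maps to stroke `#000000` (score). The run is open, so emit a `<polyline>` with points (Y-flipped): 146.0477,18.6143 69.5968,148.7343.

Run 2: the run's S818 means `#0000ff` (cut). The run returns to its start, so emit a `<polygon>` with points (Y-flipped): 102.6479,62.9519 94.6349,43.6069 75.2899,35.5939 55.9449,43.6069 47.9319,62.9519 55.9449,82.2969 75.2899,90.3099 94.6349,82.2969.

Run 3: the run's S818 means `#0000ff` (cut). The run returns to its start, so emit a `<polygon>` with points (Y-flipped): 27.4023,80.8388 115.0342,80.8388 115.0342,125.2750 27.4023,125.2750.

Run 4: the run's S818 means `#0000ff` (cut). The run returns to its start, so emit a `<polygon>` with points (Y-flipped): 11.9994,17.8841 75.4425,17.8841 75.4425,26.6587 11.9994,26.6587.

Run 5: power S461 maps to stroke `#000000` (score). The run is open, so emit a `<polyline>` with points (Y-flipped): 45.1331,16.8578 11.5124,60.1894 98.2152,66.0308 51.7483,186.0533.

<svg xmlns="http://www.w3.org/2000/svg" width="179.9689mm" height="201.5145mm" viewBox="0 0 179.9689 201.5145">
  <polyline points="146.0477,18.6143 69.5968,148.7343" fill="none" stroke="#000000"/>
  <polygon points="102.6479,62.9519 94.6349,43.6069 75.2899,35.5939 55.9449,43.6069 47.9319,62.9519 55.9449,82.2969 75.2899,90.3099 94.6349,82.2969" fill="none" stroke="#0000ff"/>
  <polygon points="27.4023,80.8388 115.0342,80.8388 115.0342,125.2750 27.4023,125.2750" fill="none" stroke="#0000ff"/>
  <polygon points="11.9994,17.8841 75.4425,17.8841 75.4425,26.6587 11.9994,26.6587" fill="none" stroke="#0000ff"/>
  <polyline points="45.1331,16.8578 11.5124,60.1894 98.2152,66.0308 51.7483,186.0533" fill="none" stroke="#000000"/>
</svg>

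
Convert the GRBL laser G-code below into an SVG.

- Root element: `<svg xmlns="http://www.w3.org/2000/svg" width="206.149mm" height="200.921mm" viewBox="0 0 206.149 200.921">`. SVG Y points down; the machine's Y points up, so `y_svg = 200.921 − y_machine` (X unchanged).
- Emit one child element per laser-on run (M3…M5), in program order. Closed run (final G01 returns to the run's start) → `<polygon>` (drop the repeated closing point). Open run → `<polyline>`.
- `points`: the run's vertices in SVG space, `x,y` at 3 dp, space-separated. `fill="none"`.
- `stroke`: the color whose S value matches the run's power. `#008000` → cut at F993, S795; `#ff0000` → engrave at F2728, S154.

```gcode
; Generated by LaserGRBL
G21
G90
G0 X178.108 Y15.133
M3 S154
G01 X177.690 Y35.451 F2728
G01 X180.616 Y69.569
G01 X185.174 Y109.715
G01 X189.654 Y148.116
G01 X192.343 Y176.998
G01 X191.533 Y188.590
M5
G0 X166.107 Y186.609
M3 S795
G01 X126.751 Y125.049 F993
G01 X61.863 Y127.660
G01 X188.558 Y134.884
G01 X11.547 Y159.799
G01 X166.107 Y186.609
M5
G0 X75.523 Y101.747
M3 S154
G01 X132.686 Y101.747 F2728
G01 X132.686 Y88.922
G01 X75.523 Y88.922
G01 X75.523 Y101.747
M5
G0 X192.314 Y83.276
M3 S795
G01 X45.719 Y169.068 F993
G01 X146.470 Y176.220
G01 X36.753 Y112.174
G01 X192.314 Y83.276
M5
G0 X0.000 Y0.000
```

Machine Y-up, SVG Y-down with viewBox height 200.921, so y_svg = 200.921 − y_machine; X carries over.

Run 1: S154 ⇒ engrave layer `#ff0000`. The run is open, so emit a `<polyline>` with points (Y-flipped): 178.108,185.788 177.690,165.470 180.616,131.352 185.174,91.206 189.654,52.805 192.343,23.923 191.533,12.331.

Run 2: S795 ⇒ cut layer `#008000`. The run returns to its start, so emit a `<polygon>` with points (Y-flipped): 166.107,14.312 126.751,75.872 61.863,73.261 188.558,66.037 11.547,41.122.

Run 3: S154 ⇒ engrave layer `#ff0000`. The run returns to its start, so emit a `<polygon>` with points (Y-flipped): 75.523,99.174 132.686,99.174 132.686,111.999 75.523,111.999.

Run 4: S795 ⇒ cut layer `#008000`. The run returns to its start, so emit a `<polygon>` with points (Y-flipped): 192.314,117.645 45.719,31.853 146.470,24.701 36.753,88.747.

<svg xmlns="http://www.w3.org/2000/svg" width="206.149mm" height="200.921mm" viewBox="0 0 206.149 200.921">
  <polyline points="178.108,185.788 177.690,165.470 180.616,131.352 185.174,91.206 189.654,52.805 192.343,23.923 191.533,12.331" fill="none" stroke="#ff0000"/>
  <polygon points="166.107,14.312 126.751,75.872 61.863,73.261 188.558,66.037 11.547,41.122" fill="none" stroke="#008000"/>
  <polygon points="75.523,99.174 132.686,99.174 132.686,111.999 75.523,111.999" fill="none" stroke="#ff0000"/>
  <polygon points="192.314,117.645 45.719,31.853 146.470,24.701 36.753,88.747" fill="none" stroke="#008000"/>
</svg>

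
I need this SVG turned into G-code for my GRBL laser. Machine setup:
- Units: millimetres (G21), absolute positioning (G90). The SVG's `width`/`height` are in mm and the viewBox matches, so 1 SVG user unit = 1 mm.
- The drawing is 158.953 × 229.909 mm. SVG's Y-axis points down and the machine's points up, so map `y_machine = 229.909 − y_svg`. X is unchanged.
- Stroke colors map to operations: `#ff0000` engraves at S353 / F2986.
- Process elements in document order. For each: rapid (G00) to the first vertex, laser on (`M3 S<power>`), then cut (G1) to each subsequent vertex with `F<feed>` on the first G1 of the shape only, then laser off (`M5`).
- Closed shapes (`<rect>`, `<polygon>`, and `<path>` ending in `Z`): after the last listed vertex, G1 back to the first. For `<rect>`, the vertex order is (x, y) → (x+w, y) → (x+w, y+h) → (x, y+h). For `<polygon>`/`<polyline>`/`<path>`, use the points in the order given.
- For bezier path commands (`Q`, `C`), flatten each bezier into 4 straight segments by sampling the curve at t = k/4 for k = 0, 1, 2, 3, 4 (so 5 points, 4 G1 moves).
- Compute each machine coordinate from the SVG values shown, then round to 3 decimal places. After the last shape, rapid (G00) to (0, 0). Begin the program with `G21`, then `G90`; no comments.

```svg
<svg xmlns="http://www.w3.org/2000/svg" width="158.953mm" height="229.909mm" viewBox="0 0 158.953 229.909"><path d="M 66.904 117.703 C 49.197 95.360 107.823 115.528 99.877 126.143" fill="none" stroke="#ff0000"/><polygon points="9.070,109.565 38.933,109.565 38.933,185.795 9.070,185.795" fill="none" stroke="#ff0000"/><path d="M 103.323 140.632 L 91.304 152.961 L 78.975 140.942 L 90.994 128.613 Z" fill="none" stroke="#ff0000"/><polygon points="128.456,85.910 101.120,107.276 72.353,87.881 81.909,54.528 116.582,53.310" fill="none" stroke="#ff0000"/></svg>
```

1 u = 1 mm; y_m = 229.909 − y.

[1] `<path>` cubic bezier, #ff0000→engrave S353 F2986: (66.904,112.206) → (65.703,121.806) → (79.730,120.345) → (95.587,112.705) → (99.877,103.766)

[2] `<polygon>` rectangle, #ff0000→engrave S353 F2986: (9.070,120.344) → (38.933,120.344) → (38.933,44.114) → (9.070,44.114) → (9.070,120.344) (closed)

[3] `<path>` regular polygon, #ff0000→engrave S353 F2986: (103.323,89.277) → (91.304,76.948) → (78.975,88.967) → (90.994,101.296) → (103.323,89.277) (closed)

[4] `<polygon>` regular polygon, #ff0000→engrave S353 F2986: (128.456,143.999) → (101.120,122.633) → (72.353,142.028) → (81.909,175.381) → (116.582,176.599) → (128.456,143.999) (closed)

G21
G90
G00 X66.904 Y112.206
M3 S353
G1 X65.703 Y121.806 F2986
G1 X79.730 Y120.345
G1 X95.587 Y112.705
G1 X99.877 Y103.766
M5
G00 X9.070 Y120.344
M3 S353
G1 X38.933 Y120.344 F2986
G1 X38.933 Y44.114
G1 X9.070 Y44.114
G1 X9.070 Y120.344
M5
G00 X103.323 Y89.277
M3 S353
G1 X91.304 Y76.948 F2986
G1 X78.975 Y88.967
G1 X90.994 Y101.296
G1 X103.323 Y89.277
M5
G00 X128.456 Y143.999
M3 S353
G1 X101.120 Y122.633 F2986
G1 X72.353 Y142.028
G1 X81.909 Y175.381
G1 X116.582 Y176.599
G1 X128.456 Y143.999
M5
G00 X0.000 Y0.000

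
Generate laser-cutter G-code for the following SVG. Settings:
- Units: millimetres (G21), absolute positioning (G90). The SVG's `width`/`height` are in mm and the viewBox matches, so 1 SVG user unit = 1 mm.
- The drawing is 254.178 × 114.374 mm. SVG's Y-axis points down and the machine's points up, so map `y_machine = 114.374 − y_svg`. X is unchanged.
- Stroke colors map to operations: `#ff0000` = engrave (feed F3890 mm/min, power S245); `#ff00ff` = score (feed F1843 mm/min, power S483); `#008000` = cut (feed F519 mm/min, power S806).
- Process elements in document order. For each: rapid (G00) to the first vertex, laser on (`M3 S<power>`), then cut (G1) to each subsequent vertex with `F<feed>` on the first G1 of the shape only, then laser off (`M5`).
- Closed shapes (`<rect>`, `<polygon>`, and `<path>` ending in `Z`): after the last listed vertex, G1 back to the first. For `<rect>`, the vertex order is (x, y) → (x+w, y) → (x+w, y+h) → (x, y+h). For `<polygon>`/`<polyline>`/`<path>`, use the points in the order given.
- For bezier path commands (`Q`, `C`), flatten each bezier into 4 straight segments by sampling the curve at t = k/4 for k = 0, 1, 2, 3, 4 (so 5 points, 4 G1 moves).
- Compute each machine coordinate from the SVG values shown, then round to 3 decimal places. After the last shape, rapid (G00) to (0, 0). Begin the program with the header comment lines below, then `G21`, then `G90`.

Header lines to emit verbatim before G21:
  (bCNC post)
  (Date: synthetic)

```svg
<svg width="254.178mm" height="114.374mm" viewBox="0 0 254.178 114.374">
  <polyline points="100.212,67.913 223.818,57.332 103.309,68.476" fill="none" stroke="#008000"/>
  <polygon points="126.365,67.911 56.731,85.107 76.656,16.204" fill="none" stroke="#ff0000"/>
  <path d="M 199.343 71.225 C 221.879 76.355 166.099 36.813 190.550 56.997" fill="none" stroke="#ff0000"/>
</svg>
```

Since the viewBox matches the mm dimensions, user units are millimetres directly. The only transform is the Y-flip y_m = 114.374 − y_svg.

Shape 1 is a open polyline drawn with `<polyline>`. Its stroke #008000 means cut at S806, F519. After flipping Y the toolpath is (100.212,46.461) → (223.818,57.042) → (103.309,45.898).

Shape 2 is a regular polygon drawn with `<polygon>`. Its stroke #ff0000 means engrave at S245, F3890. After flipping Y the toolpath is (126.365,46.463) → (56.731,29.267) → (76.656,98.170) → (126.365,46.463), returning to the start.

Shape 3 is a cubic bezier drawn with `<path>`. Its stroke #ff0000 means engrave at S245, F3890. After flipping Y the toolpath is (199.343,43.149) → (204.038,46.046) → (194.228,55.908) → (184.778,62.948) → (190.550,57.377).

(bCNC post)
(Date: synthetic)
G21
G90
G00 X100.212 Y46.461
M3 S806
G1 X223.818 Y57.042 F519
G1 X103.309 Y45.898
M5
G00 X126.365 Y46.463
M3 S245
G1 X56.731 Y29.267 F3890
G1 X76.656 Y98.170
G1 X126.365 Y46.463
M5
G00 X199.343 Y43.149
M3 S245
G1 X204.038 Y46.046 F3890
G1 X194.228 Y55.908
G1 X184.778 Y62.948
G1 X190.550 Y57.377
M5
G00 X0.000 Y0.000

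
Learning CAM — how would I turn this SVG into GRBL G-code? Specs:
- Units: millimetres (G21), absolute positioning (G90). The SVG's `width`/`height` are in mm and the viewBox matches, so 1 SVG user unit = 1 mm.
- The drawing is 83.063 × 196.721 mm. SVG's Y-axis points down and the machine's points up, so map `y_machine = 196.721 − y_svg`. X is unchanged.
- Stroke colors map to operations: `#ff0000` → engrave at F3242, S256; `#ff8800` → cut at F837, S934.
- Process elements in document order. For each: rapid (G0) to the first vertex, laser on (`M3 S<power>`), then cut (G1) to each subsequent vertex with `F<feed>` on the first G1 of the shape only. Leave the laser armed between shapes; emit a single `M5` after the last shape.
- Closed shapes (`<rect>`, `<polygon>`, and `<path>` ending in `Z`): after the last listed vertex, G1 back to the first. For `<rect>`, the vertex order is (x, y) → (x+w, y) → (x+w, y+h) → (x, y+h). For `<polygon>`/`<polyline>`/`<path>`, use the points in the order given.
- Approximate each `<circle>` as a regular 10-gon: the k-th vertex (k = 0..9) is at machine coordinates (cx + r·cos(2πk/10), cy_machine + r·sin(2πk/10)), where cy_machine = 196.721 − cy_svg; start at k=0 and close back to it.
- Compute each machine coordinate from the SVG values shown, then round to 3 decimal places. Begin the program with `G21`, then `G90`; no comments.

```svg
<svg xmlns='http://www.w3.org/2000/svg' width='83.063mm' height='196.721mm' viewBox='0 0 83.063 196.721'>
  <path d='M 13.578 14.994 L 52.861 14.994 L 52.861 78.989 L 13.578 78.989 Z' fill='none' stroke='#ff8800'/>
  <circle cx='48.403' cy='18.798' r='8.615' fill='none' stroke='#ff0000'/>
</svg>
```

G21
G90
G0 X13.578 Y181.727
M3 S934
G1 X52.861 Y181.727 F837
G1 X52.861 Y117.732
G1 X13.578 Y117.732
G1 X13.578 Y181.727
G0 X57.018 Y177.923
M3 S256
G1 X55.373 Y182.987 F3242
G1 X51.065 Y186.116
G1 X45.741 Y186.116
G1 X41.433 Y182.987
G1 X39.788 Y177.923
G1 X41.433 Y172.859
G1 X45.741 Y169.730
G1 X51.065 Y169.730
G1 X55.373 Y172.859
G1 X57.018 Y177.923
M5

1 u = 1 mm; y_m = 196.721 − y.

[1] `<path>` rectangle, #ff8800→cut S934 F837: (13.578,181.727) → (52.861,181.727) → (52.861,117.732) → (13.578,117.732) → (13.578,181.727) (closed)

[2] `<circle>` circle, #ff0000→engrave S256 F3242: (57.018,177.923) → (55.373,182.987) → (51.065,186.116) → (45.741,186.116) → (41.433,182.987) → (39.788,177.923) → (41.433,172.859) → (45.741,169.730) → (51.065,169.730) → (55.373,172.859) → (57.018,177.923) (closed)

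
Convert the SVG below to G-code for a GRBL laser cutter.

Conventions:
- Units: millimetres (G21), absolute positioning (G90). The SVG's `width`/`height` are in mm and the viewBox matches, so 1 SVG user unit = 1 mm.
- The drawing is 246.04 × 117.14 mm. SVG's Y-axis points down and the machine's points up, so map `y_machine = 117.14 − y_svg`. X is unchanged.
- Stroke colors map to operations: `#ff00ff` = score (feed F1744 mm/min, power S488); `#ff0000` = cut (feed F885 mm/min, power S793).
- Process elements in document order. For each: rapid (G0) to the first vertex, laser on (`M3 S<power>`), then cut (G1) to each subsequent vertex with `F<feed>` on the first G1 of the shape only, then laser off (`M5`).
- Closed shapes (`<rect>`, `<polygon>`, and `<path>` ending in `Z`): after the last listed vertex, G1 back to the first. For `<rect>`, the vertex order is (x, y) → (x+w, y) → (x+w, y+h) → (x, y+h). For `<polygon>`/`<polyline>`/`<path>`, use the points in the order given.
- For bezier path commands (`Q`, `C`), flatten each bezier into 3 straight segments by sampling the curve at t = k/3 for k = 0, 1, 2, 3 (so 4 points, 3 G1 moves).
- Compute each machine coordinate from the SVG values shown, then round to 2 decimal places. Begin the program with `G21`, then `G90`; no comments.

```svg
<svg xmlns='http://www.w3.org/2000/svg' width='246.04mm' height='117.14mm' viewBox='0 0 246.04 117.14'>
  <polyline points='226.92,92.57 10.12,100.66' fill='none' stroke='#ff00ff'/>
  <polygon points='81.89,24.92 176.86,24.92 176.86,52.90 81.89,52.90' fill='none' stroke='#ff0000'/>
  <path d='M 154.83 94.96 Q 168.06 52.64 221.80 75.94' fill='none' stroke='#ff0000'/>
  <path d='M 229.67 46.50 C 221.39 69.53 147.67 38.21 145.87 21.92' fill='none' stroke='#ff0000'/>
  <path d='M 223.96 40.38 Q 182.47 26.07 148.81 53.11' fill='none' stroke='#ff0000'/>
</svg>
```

Since the viewBox matches the mm dimensions, user units are millimetres directly. The only transform is the Y-flip y_m = 117.14 − y_svg.

Shape 1 is a line segment drawn with `<polyline>`. Its stroke #ff00ff means score at S488, F1744. After flipping Y the toolpath is (226.92,24.57) → (10.12,16.48).

Shape 2 is a rectangle drawn with `<polygon>`. Its stroke #ff0000 means cut at S793, F885. After flipping Y the toolpath is (81.89,92.22) → (176.86,92.22) → (176.86,64.24) → (81.89,64.24) → (81.89,92.22), returning to the start.

Shape 3 is a quadratic bezier drawn with `<path>`. Its stroke #ff0000 means cut at S793, F885. After flipping Y the toolpath is (154.83,22.18) → (168.15,43.10) → (190.47,49.44) → (221.80,41.20).

Shape 4 is a cubic bezier drawn with `<path>`. Its stroke #ff0000 means cut at S793, F885. After flipping Y the toolpath is (229.67,70.64) → (204.66,63.16) → (166.56,76.49) → (145.87,95.22).

Shape 5 is a quadratic bezier drawn with `<path>`. Its stroke #ff0000 means cut at S793, F885. After flipping Y the toolpath is (223.96,76.76) → (197.17,81.71) → (172.12,77.46) → (148.81,64.03).

G21
G90
G0 X226.92 Y24.57
M3 S488
G1 X10.12 Y16.48 F1744
M5
G0 X81.89 Y92.22
M3 S793
G1 X176.86 Y92.22 F885
G1 X176.86 Y64.24
G1 X81.89 Y64.24
G1 X81.89 Y92.22
M5
G0 X154.83 Y22.18
M3 S793
G1 X168.15 Y43.10 F885
G1 X190.47 Y49.44
G1 X221.80 Y41.20
M5
G0 X229.67 Y70.64
M3 S793
G1 X204.66 Y63.16 F885
G1 X166.56 Y76.49
G1 X145.87 Y95.22
M5
G0 X223.96 Y76.76
M3 S793
G1 X197.17 Y81.71 F885
G1 X172.12 Y77.46
G1 X148.81 Y64.03
M5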